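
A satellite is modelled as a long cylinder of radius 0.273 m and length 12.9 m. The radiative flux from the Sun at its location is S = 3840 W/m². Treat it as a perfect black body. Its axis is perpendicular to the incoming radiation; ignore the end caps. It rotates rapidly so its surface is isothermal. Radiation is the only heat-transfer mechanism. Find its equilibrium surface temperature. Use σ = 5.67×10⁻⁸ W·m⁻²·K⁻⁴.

At equilibrium, absorbed power = emitted power.
Absorbing cross-section = 2rL = 7.043 m²; emitting surface = 2πrL = 22.13 m² (ratio π).
S·A_cross = εσ·A_surf·T⁴  ⇒  T⁴ = S/(πσ).
T⁴ = 1.00·3840/(π·5.67×10⁻⁸) = 2.156×10¹⁰ K⁴.
T = (2.156×10¹⁰)^(1/4).

T ≈ 383 K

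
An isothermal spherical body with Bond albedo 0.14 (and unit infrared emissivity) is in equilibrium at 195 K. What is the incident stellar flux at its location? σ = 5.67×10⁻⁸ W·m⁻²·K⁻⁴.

S ≈ 381 W/m²

(1−a)S·πr² = σ·4πr²·T⁴ ⇒ S = 4σT⁴/(1−a).
S = 4·5.67×10⁻⁸·1.446×10⁹/0.860.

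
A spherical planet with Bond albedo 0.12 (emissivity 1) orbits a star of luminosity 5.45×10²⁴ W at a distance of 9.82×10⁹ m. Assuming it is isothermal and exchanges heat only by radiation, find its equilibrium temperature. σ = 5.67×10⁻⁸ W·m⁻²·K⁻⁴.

T ≈ 363 K

First find the stellar flux at distance d: S = L/(4πd²) = 5.45×10²⁴/(4π·(9.82×10⁹)²) = 4497 W/m².
For an isothermal sphere, absorbed (1−a)S·πr² = emitted σ·4πr²·T⁴, so T⁴ = (1−a)S/(4σ).
T⁴ = 0.880·4497/(4·5.67×10⁻⁸) = 1.745×10¹⁰ K⁴.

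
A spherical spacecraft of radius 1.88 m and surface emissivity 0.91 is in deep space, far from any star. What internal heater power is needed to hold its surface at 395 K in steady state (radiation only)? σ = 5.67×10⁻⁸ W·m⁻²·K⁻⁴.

P ≈ 55800 W

P = εσ·4πr²·T⁴.
4πr² = 44.41 m²; T⁴ = 2.434×10¹⁰ K⁴.
P = 0.91·5.67×10⁻⁸·44.41·2.434×10¹⁰.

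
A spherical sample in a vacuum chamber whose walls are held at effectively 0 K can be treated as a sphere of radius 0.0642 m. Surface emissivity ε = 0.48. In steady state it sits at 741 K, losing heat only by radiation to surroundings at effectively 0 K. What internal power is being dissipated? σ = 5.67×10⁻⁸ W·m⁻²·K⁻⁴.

Steady state: P = εσA T⁴.
A = 4πr² = 0.05179 m²; T⁴ = (741)⁴ = 3.015×10¹¹ K⁴.
P = 0.48 × 5.67×10⁻⁸ × 0.05179 × 3.015×10¹¹.

P ≈ 425 W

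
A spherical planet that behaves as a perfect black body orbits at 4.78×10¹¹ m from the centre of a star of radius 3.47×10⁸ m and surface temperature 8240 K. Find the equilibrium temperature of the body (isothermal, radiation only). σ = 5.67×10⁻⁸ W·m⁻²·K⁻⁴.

The star's surface emits σT_*⁴; at distance d the flux is S = σT_*⁴(R_*/d)².
S = 5.67×10⁻⁸·(8240)⁴·(3.47×10⁸/4.78×10¹¹)² = 137.8 W/m².
For an isothermal sphere T⁴ = (1−a)S/(4σ) = 6.074×10⁸ K⁴.

T ≈ 157 K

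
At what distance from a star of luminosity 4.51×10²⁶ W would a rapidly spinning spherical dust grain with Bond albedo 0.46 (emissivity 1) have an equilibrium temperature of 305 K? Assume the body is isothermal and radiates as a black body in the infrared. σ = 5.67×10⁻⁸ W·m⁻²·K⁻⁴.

d ≈ 9.94×10¹⁰ m

For an isothermal black-emitting sphere, (1−a)S·πr² = σ·4πr²·T⁴ ⇒ S = 4σT⁴/(1−a).
S = 4·5.67×10⁻⁸·(305)⁴/0.540 = 3635 W/m².
Flux falls as S = L/(4πd²), so d = √(L/(4πS)) = √(4.51×10²⁶/(4π·3635)).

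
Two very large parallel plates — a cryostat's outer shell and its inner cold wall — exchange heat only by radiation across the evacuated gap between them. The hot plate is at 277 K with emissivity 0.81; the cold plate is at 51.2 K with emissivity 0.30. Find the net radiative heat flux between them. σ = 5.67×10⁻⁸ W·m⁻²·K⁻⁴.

q ≈ 93.5 W/m²

For two infinite grey parallel plates, q = σ(T₁⁴ − T₂⁴)/(1/ε₁ + 1/ε₂ − 1).
T₁⁴ − T₂⁴ = 5.887×10⁹ − 6.872×10⁶ = 5.880×10⁹ K⁴.
1/ε₁ + 1/ε₂ − 1 = 1.235 + 3.333 − 1 = 3.568.
q = 5.67×10⁻⁸ × 5.880×10⁹ / 3.568.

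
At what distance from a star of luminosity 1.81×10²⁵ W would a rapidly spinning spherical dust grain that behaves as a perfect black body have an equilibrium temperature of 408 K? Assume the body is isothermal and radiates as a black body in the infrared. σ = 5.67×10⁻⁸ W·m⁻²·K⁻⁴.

d ≈ 1.51×10¹⁰ m

For an isothermal black-emitting sphere, (1−a)S·πr² = σ·4πr²·T⁴ ⇒ S = 4σT⁴/(1−a).
S = 4·5.67×10⁻⁸·(408)⁴/1.00 = 6285 W/m².
Flux falls as S = L/(4πd²), so d = √(L/(4πS)) = √(1.81×10²⁵/(4π·6285)).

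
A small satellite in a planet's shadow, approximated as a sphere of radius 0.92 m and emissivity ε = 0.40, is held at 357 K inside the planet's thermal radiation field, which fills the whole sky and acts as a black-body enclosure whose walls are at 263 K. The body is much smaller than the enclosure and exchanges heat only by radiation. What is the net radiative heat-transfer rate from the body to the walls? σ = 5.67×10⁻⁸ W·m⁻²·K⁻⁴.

P_net ≈ 2760 W

For a small grey body in a large enclosure: P_net = εσA(T_body⁴ − T_wall⁴).
A = 4πr² = 10.64 m²; T_body⁴ − T_wall⁴ = 1.624×10¹⁰ − 4.784×10⁹ = 1.146×10¹⁰ K⁴.
|P_net| = 0.40·5.67×10⁻⁸·10.64·1.146×10¹⁰.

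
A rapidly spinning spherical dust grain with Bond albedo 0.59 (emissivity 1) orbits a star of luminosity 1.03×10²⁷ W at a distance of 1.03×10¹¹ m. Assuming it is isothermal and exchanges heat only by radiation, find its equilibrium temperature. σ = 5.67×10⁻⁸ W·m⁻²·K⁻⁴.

First find the stellar flux at distance d: S = L/(4πd²) = 1.03×10²⁷/(4π·(1.03×10¹¹)²) = 7726 W/m².
For an isothermal sphere, absorbed (1−a)S·πr² = emitted σ·4πr²·T⁴, so T⁴ = (1−a)S/(4σ).
T⁴ = 0.410·7726/(4·5.67×10⁻⁸) = 1.397×10¹⁰ K⁴.

T ≈ 344 K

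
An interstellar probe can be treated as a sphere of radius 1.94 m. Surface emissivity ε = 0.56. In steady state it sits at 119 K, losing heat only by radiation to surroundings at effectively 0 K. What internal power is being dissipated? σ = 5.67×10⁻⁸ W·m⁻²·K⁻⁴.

P ≈ 301 W

Steady state: P = εσA T⁴.
A = 4πr² = 47.29 m²; T⁴ = (119)⁴ = 2.005×10⁸ K⁴.
P = 0.56 × 5.67×10⁻⁸ × 47.29 × 2.005×10⁸.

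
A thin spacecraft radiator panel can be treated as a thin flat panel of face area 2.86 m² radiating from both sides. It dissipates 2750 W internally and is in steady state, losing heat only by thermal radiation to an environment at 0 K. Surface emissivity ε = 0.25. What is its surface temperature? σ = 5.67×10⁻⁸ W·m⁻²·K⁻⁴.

T ≈ 429 K

Steady state: internal power = radiated power, P = εσA T⁴.
Radiating area A = 2·2.86 = 5.720 m².
T⁴ = P/(εσA) = 2750/(0.25·5.67×10⁻⁸·5.720) = 3.392×10¹⁰ K⁴.
T = (3.392×10¹⁰)^(1/4).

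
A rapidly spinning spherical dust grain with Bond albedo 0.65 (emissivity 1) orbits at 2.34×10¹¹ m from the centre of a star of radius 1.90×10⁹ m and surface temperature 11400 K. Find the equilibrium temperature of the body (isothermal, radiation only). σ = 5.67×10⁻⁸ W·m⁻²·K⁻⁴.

T ≈ 559 K

The star's surface emits σT_*⁴; at distance d the flux is S = σT_*⁴(R_*/d)².
S = 5.67×10⁻⁸·(11400)⁴·(1.90×10⁹/2.34×10¹¹)² = 63140 W/m².
For an isothermal sphere T⁴ = (1−a)S/(4σ) = 9.743×10¹⁰ K⁴.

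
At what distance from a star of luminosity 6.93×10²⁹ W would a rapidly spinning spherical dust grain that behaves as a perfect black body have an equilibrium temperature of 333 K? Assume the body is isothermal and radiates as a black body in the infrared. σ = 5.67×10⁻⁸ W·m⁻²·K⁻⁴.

d ≈ 4.45×10¹² m

For an isothermal black-emitting sphere, (1−a)S·πr² = σ·4πr²·T⁴ ⇒ S = 4σT⁴/(1−a).
S = 4·5.67×10⁻⁸·(333)⁴/1.00 = 2789 W/m².
Flux falls as S = L/(4πd²), so d = √(L/(4πS)) = √(6.93×10²⁹/(4π·2789)).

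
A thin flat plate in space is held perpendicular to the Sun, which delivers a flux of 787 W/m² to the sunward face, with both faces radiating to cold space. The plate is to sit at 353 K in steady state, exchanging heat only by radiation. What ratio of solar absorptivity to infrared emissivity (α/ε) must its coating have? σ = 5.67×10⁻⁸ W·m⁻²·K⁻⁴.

Balance: αS·A = εσ·2A·T⁴ ⇒ α/ε = 2σT⁴/S.
α/ε = 2·5.67×10⁻⁸·(353)⁴/787 = 2·5.67×10⁻⁸·1.553×10¹⁰/787.

α/ε ≈ 2.24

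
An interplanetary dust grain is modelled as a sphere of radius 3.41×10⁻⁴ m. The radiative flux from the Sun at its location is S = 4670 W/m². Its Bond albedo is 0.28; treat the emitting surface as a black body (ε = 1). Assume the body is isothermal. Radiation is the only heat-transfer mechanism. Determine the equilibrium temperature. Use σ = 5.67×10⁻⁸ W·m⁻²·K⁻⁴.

At equilibrium, absorbed power = emitted power.
Absorbing cross-section = πr² = 3.653×10⁻⁷ m²; emitting surface = 4πr² = 1.461×10⁻⁶ m² (ratio 4).
(1−a)S·A_cross = εσ·A_surf·T⁴  ⇒  T⁴ = (1−a)S/(4σ).
T⁴ = 0.720·4670/(4·5.67×10⁻⁸) = 1.483×10¹⁰ K⁴.
T = (1.483×10¹⁰)^(1/4).

T ≈ 349 K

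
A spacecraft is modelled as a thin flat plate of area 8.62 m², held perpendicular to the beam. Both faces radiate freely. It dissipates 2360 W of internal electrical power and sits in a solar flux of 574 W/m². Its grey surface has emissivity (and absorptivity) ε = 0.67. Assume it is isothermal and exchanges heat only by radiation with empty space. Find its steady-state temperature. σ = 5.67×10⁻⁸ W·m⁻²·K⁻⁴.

At steady state, absorbed solar power + internal power = radiated power.
Absorbed: α·S·A_cross = 0.67·574·8.620 = 3315 W (cross-section A).
Total input = 3315 + 2360 = 5675 W.
Radiated: εσ·A_surf·T⁴ with A_surf = 2A = 17.24 m².
T⁴ = 5675/(0.67·5.67×10⁻⁸·17.24) = 8.665×10⁹ K⁴.

T ≈ 305 K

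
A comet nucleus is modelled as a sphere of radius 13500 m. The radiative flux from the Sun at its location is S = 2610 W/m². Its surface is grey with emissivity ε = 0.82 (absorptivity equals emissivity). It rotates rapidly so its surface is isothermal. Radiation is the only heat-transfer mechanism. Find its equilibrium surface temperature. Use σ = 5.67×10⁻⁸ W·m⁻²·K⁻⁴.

T ≈ 328 K

At equilibrium, absorbed power = emitted power.
Absorbing cross-section = πr² = 5.726×10⁸ m²; emitting surface = 4πr² = 2.290×10⁹ m² (ratio 4).
εS·A_cross = εσ·A_surf·T⁴  ⇒  T⁴ = S/(4σ)   (ε cancels).
T⁴ = 2610/(4·5.67×10⁻⁸) = 1.151×10¹⁰ K⁴.
T = (1.151×10¹⁰)^(1/4).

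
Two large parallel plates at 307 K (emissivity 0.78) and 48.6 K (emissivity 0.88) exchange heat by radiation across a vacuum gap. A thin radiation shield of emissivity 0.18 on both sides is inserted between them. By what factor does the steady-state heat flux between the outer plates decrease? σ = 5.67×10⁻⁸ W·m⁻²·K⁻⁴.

Without shield: q₀ = σΔ(T⁴)/(1/ε₁+1/ε₂−1) with denominator 1.418.
With shield the two gaps are in series; the resistances add: (1/ε₁+1/ε_s−1)+(1/ε_s+1/ε₂−1) = 5.838+5.692 = 11.53.
Heat-flux ratio q₀/q = 11.53/1.418.

factor ≈ 8.13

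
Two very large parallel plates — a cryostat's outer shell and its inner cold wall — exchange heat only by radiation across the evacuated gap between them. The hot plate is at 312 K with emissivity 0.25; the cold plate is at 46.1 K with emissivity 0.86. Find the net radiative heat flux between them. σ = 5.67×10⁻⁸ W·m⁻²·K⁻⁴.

For two infinite grey parallel plates, q = σ(T₁⁴ − T₂⁴)/(1/ε₁ + 1/ε₂ − 1).
T₁⁴ − T₂⁴ = 9.476×10⁹ − 4.517×10⁶ = 9.471×10⁹ K⁴.
1/ε₁ + 1/ε₂ − 1 = 4.000 + 1.163 − 1 = 4.163.
q = 5.67×10⁻⁸ × 9.471×10⁹ / 4.163.

q ≈ 129 W/m²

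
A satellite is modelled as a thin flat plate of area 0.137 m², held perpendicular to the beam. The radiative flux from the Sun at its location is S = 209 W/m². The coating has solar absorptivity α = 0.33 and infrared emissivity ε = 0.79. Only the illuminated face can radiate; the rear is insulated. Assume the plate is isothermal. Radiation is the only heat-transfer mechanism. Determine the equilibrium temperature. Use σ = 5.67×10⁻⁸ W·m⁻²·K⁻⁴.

T ≈ 198 K

At equilibrium, absorbed power = emitted power.
Absorbing cross-section = A = 0.1370 m²; emitting surface = A = 0.1370 m² (ratio 1).
αS·A_cross = εσ·A_surf·T⁴  ⇒  T⁴ = αS/(ε·1σ).
T⁴ = 0.330·209/(0.79·1·5.67×10⁻⁸) = 1.540×10⁹ K⁴.
T = (1.540×10⁹)^(1/4).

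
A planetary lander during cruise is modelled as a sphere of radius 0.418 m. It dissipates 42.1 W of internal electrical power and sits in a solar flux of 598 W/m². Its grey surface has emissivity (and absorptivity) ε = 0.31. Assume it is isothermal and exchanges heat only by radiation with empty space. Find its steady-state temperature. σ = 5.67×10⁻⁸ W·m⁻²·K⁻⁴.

T ≈ 247 K

At steady state, absorbed solar power + internal power = radiated power.
Absorbed: α·S·A_cross = 0.31·598·0.5489 = 101.8 W (cross-section πr²).
Total input = 101.8 + 42.1 = 143.9 W.
Radiated: εσ·A_surf·T⁴ with A_surf = 4πr² = 2.196 m².
T⁴ = 143.9/(0.31·5.67×10⁻⁸·2.196) = 3.728×10⁹ K⁴.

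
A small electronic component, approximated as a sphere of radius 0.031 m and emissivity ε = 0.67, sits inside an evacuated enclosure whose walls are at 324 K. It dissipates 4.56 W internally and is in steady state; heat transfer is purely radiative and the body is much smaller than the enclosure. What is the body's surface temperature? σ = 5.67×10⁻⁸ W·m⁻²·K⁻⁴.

T ≈ 380 K

For a small grey body in a large enclosure, net radiated power = εσA(T⁴ − T_w⁴).
Steady state: P = εσA(T⁴ − T_w⁴) with A = 4πr² = 0.01208 m².
T⁴ = P/(εσA) + T_w⁴ = 4.56/(0.67·5.67×10⁻⁸·0.01208) + (324)⁴
    = 9.940×10⁹ + 1.102×10¹⁰ = 2.096×10¹⁰ K⁴.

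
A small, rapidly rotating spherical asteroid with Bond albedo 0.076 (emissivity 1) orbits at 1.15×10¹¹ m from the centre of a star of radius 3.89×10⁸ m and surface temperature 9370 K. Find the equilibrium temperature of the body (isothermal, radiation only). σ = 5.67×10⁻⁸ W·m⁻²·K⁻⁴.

The star's surface emits σT_*⁴; at distance d the flux is S = σT_*⁴(R_*/d)².
S = 5.67×10⁻⁸·(9370)⁴·(3.89×10⁸/1.15×10¹¹)² = 5001 W/m².
For an isothermal sphere T⁴ = (1−a)S/(4σ) = 2.037×10¹⁰ K⁴.

T ≈ 378 K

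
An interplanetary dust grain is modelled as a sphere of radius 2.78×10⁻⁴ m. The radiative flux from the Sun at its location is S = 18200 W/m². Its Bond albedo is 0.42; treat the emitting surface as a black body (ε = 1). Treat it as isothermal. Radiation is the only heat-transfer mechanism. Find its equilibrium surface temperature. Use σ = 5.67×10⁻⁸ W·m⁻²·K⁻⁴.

T ≈ 464 K

At equilibrium, absorbed power = emitted power.
Absorbing cross-section = πr² = 2.428×10⁻⁷ m²; emitting surface = 4πr² = 9.712×10⁻⁷ m² (ratio 4).
(1−a)S·A_cross = εσ·A_surf·T⁴  ⇒  T⁴ = (1−a)S/(4σ).
T⁴ = 0.580·18200/(4·5.67×10⁻⁸) = 4.654×10¹⁰ K⁴.
T = (4.654×10¹⁰)^(1/4).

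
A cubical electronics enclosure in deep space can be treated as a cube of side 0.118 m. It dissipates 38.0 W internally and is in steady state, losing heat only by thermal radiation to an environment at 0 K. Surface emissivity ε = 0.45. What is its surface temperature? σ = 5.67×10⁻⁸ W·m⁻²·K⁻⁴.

Steady state: internal power = radiated power, P = εσA T⁴.
Radiating area A = 6L² = 0.08354 m².
T⁴ = P/(εσA) = 38.0/(0.45·5.67×10⁻⁸·0.08354) = 1.783×10¹⁰ K⁴.
T = (1.783×10¹⁰)^(1/4).

T ≈ 365 K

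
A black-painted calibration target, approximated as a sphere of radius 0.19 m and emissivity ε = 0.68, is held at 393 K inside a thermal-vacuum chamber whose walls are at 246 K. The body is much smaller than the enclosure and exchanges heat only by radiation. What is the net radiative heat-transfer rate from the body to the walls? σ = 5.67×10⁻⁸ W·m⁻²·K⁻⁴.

P_net ≈ 353 W

For a small grey body in a large enclosure: P_net = εσA(T_body⁴ − T_wall⁴).
A = 4πr² = 0.4536 m²; T_body⁴ − T_wall⁴ = 2.385×10¹⁰ − 3.662×10⁹ = 2.019×10¹⁰ K⁴.
|P_net| = 0.68·5.67×10⁻⁸·0.4536·2.019×10¹⁰.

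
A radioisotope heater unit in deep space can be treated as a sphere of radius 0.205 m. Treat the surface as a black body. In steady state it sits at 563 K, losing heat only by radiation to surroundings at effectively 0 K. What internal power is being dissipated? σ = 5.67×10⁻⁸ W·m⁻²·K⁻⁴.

P ≈ 3010 W

Steady state: P = εσA T⁴.
A = 4πr² = 0.5281 m²; T⁴ = (563)⁴ = 1.005×10¹¹ K⁴.
P = 1.0 × 5.67×10⁻⁸ × 0.5281 × 1.005×10¹¹.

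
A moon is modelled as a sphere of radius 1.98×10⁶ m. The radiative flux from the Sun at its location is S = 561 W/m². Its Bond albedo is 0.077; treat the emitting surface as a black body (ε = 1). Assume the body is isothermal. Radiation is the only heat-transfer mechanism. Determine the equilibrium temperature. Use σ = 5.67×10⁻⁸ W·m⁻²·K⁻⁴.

At equilibrium, absorbed power = emitted power.
Absorbing cross-section = πr² = 1.232×10¹³ m²; emitting surface = 4πr² = 4.927×10¹³ m² (ratio 4).
(1−a)S·A_cross = εσ·A_surf·T⁴  ⇒  T⁴ = (1−a)S/(4σ).
T⁴ = 0.923·561/(4·5.67×10⁻⁸) = 2.283×10⁹ K⁴.
T = (2.283×10⁹)^(1/4).

T ≈ 219 K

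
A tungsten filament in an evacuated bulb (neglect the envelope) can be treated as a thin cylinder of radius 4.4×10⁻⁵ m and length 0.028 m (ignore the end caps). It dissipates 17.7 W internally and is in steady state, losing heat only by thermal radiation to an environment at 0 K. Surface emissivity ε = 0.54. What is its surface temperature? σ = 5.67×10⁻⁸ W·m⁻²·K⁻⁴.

Steady state: internal power = radiated power, P = εσA T⁴.
Radiating area A = 2πrL = 7.741×10⁻⁶ m².
T⁴ = P/(εσA) = 17.7/(0.54·5.67×10⁻⁸·7.741×10⁻⁶) = 7.468×10¹³ K⁴.
T = (7.468×10¹³)^(1/4).

T ≈ 2940 K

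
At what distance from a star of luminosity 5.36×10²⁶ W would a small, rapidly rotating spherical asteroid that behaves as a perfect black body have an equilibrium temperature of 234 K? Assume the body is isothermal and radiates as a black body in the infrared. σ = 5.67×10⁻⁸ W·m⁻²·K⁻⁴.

d ≈ 2.50×10¹¹ m

For an isothermal black-emitting sphere, (1−a)S·πr² = σ·4πr²·T⁴ ⇒ S = 4σT⁴/(1−a).
S = 4·5.67×10⁻⁸·(234)⁴/1.00 = 680.0 W/m².
Flux falls as S = L/(4πd²), so d = √(L/(4πS)) = √(5.36×10²⁶/(4π·680.0)).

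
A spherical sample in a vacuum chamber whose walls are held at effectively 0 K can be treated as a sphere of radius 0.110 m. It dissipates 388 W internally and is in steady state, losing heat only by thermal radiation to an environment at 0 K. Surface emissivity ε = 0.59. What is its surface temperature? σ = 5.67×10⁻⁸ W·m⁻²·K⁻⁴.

Steady state: internal power = radiated power, P = εσA T⁴.
Radiating area A = 4πr² = 0.1521 m².
T⁴ = P/(εσA) = 388/(0.59·5.67×10⁻⁸·0.1521) = 7.628×10¹⁰ K⁴.
T = (7.628×10¹⁰)^(1/4).

T ≈ 526 K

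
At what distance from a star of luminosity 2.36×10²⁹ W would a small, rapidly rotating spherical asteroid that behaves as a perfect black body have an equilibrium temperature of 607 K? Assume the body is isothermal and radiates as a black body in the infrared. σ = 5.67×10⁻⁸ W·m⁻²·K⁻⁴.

For an isothermal black-emitting sphere, (1−a)S·πr² = σ·4πr²·T⁴ ⇒ S = 4σT⁴/(1−a).
S = 4·5.67×10⁻⁸·(607)⁴/1.00 = 30790 W/m².
Flux falls as S = L/(4πd²), so d = √(L/(4πS)) = √(2.36×10²⁹/(4π·30790)).

d ≈ 7.81×10¹¹ m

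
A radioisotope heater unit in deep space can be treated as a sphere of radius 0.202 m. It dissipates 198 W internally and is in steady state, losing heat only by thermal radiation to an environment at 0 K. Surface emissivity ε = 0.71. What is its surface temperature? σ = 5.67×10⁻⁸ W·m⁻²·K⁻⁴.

Steady state: internal power = radiated power, P = εσA T⁴.
Radiating area A = 4πr² = 0.5128 m².
T⁴ = P/(εσA) = 198/(0.71·5.67×10⁻⁸·0.5128) = 9.592×10⁹ K⁴.
T = (9.592×10⁹)^(1/4).

T ≈ 313 K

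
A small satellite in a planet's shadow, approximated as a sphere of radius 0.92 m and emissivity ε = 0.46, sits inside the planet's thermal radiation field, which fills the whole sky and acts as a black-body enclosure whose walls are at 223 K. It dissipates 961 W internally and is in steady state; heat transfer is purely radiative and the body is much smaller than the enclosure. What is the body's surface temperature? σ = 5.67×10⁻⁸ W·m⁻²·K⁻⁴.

T ≈ 278 K

For a small grey body in a large enclosure, net radiated power = εσA(T⁴ − T_w⁴).
Steady state: P = εσA(T⁴ − T_w⁴) with A = 4πr² = 10.64 m².
T⁴ = P/(εσA) + T_w⁴ = 961/(0.46·5.67×10⁻⁸·10.64) + (223)⁴
    = 3.464×10⁹ + 2.473×10⁹ = 5.937×10⁹ K⁴.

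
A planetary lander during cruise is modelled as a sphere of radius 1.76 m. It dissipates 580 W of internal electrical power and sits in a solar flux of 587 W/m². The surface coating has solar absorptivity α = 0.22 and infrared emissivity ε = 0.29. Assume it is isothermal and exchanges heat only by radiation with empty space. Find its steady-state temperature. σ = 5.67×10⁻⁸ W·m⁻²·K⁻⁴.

T ≈ 231 K

At steady state, absorbed solar power + internal power = radiated power.
Absorbed: α·S·A_cross = 0.22·587·9.731 = 1257 W (cross-section πr²).
Total input = 1257 + 580 = 1837 W.
Radiated: εσ·A_surf·T⁴ with A_surf = 4πr² = 38.93 m².
T⁴ = 1837/(0.29·5.67×10⁻⁸·38.93) = 2.870×10⁹ K⁴.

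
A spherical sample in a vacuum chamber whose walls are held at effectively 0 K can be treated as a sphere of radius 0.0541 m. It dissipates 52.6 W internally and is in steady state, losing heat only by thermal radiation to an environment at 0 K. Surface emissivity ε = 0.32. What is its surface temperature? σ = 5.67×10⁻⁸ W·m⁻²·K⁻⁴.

Steady state: internal power = radiated power, P = εσA T⁴.
Radiating area A = 4πr² = 0.03678 m².
T⁴ = P/(εσA) = 52.6/(0.32·5.67×10⁻⁸·0.03678) = 7.882×10¹⁰ K⁴.
T = (7.882×10¹⁰)^(1/4).

T ≈ 530 K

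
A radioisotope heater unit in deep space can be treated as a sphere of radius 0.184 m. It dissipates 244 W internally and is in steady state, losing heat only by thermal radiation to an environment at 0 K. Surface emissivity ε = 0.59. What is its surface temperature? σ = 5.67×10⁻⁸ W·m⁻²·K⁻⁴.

T ≈ 362 K

Steady state: internal power = radiated power, P = εσA T⁴.
Radiating area A = 4πr² = 0.4254 m².
T⁴ = P/(εσA) = 244/(0.59·5.67×10⁻⁸·0.4254) = 1.714×10¹⁰ K⁴.
T = (1.714×10¹⁰)^(1/4).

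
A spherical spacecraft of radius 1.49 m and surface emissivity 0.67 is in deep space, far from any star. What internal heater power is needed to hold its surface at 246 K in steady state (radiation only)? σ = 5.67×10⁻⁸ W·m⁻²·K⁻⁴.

P ≈ 3880 W

P = εσ·4πr²·T⁴.
4πr² = 27.90 m²; T⁴ = 3.662×10⁹ K⁴.
P = 0.67·5.67×10⁻⁸·27.90·3.662×10⁹.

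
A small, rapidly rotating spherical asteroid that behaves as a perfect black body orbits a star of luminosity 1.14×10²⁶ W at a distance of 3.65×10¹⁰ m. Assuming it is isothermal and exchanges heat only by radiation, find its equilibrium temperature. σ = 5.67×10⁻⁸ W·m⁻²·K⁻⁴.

First find the stellar flux at distance d: S = L/(4πd²) = 1.14×10²⁶/(4π·(3.65×10¹⁰)²) = 6809 W/m².
For an isothermal sphere, absorbed (1−a)S·πr² = emitted σ·4πr²·T⁴, so T⁴ = (1−a)S/(4σ).
T⁴ = 1.00·6809/(4·5.67×10⁻⁸) = 3.002×10¹⁰ K⁴.

T ≈ 416 K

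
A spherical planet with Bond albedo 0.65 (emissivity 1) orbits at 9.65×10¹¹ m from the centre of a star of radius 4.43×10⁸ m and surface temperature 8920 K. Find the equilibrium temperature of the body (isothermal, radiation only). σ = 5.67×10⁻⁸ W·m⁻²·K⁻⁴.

T ≈ 104 K

The star's surface emits σT_*⁴; at distance d the flux is S = σT_*⁴(R_*/d)².
S = 5.67×10⁻⁸·(8920)⁴·(4.43×10⁸/9.65×10¹¹)² = 75.65 W/m².
For an isothermal sphere T⁴ = (1−a)S/(4σ) = 1.167×10⁸ K⁴.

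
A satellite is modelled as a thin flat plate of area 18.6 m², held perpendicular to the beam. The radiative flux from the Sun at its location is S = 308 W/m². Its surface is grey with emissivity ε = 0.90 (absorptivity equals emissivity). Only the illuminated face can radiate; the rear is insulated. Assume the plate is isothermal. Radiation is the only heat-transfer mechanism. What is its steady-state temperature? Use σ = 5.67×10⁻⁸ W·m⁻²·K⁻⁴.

T ≈ 271 K

At equilibrium, absorbed power = emitted power.
Absorbing cross-section = A = 18.60 m²; emitting surface = A = 18.60 m² (ratio 1).
εS·A_cross = εσ·A_surf·T⁴  ⇒  T⁴ = S/(1σ)   (ε cancels).
T⁴ = 308/(1·5.67×10⁻⁸) = 5.432×10⁹ K⁴.
T = (5.432×10⁹)^(1/4).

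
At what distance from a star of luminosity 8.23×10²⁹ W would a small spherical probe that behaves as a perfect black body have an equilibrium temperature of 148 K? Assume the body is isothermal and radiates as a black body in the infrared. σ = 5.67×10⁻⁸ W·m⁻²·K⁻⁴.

d ≈ 2.45×10¹³ m

For an isothermal black-emitting sphere, (1−a)S·πr² = σ·4πr²·T⁴ ⇒ S = 4σT⁴/(1−a).
S = 4·5.67×10⁻⁸·(148)⁴/1.00 = 108.8 W/m².
Flux falls as S = L/(4πd²), so d = √(L/(4πS)) = √(8.23×10²⁹/(4π·108.8)).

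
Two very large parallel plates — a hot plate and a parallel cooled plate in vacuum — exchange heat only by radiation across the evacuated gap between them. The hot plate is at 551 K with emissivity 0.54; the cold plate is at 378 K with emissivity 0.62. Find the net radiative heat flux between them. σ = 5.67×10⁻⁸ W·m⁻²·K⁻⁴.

q ≈ 1650 W/m²

For two infinite grey parallel plates, q = σ(T₁⁴ − T₂⁴)/(1/ε₁ + 1/ε₂ − 1).
T₁⁴ − T₂⁴ = 9.217×10¹⁰ − 2.042×10¹⁰ = 7.176×10¹⁰ K⁴.
1/ε₁ + 1/ε₂ − 1 = 1.852 + 1.613 − 1 = 2.465.
q = 5.67×10⁻⁸ × 7.176×10¹⁰ / 2.465.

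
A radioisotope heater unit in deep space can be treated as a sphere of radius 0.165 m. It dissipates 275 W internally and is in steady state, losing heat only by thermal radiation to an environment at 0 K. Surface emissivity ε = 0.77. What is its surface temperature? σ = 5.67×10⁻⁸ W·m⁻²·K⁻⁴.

T ≈ 368 K

Steady state: internal power = radiated power, P = εσA T⁴.
Radiating area A = 4πr² = 0.3421 m².
T⁴ = P/(εσA) = 275/(0.77·5.67×10⁻⁸·0.3421) = 1.841×10¹⁰ K⁴.
T = (1.841×10¹⁰)^(1/4).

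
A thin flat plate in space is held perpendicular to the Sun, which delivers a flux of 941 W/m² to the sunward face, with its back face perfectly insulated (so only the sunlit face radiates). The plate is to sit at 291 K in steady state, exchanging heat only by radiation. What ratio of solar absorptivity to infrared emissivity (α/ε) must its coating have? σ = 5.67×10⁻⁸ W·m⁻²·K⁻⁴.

Balance: αS·A = εσ·1A·T⁴ ⇒ α/ε = σT⁴/S.
α/ε = 5.67×10⁻⁸·(291)⁴/941 = 5.67×10⁻⁸·7.171×10⁹/941.

α/ε ≈ 0.432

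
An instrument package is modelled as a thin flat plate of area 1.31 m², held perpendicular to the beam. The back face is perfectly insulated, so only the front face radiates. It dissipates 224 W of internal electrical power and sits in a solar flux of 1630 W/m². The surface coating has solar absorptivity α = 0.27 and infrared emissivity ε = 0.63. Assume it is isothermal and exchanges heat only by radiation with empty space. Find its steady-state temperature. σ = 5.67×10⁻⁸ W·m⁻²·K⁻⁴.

At steady state, absorbed solar power + internal power = radiated power.
Absorbed: α·S·A_cross = 0.27·1630·1.310 = 576.5 W (cross-section A).
Total input = 576.5 + 224 = 800.5 W.
Radiated: εσ·A_surf·T⁴ with A_surf = A = 1.310 m².
T⁴ = 800.5/(0.63·5.67×10⁻⁸·1.310) = 1.711×10¹⁰ K⁴.

T ≈ 362 K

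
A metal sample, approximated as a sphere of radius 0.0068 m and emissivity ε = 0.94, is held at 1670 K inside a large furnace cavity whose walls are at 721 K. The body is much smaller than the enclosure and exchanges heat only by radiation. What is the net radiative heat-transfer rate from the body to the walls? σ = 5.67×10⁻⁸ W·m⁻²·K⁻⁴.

P_net ≈ 233 W

For a small grey body in a large enclosure: P_net = εσA(T_body⁴ − T_wall⁴).
A = 4πr² = 5.811×10⁻⁴ m²; T_body⁴ − T_wall⁴ = 7.778×10¹² − 2.702×10¹¹ = 7.508×10¹² K⁴.
|P_net| = 0.94·5.67×10⁻⁸·5.811×10⁻⁴·7.508×10¹².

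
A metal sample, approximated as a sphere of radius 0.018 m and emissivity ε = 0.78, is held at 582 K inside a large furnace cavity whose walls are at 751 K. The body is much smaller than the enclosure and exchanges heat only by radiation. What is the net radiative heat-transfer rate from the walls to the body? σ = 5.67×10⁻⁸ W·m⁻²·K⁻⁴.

For a small grey body in a large enclosure: P_net = εσA(T_body⁴ − T_wall⁴).
A = 4πr² = 0.004072 m²; T_body⁴ − T_wall⁴ = 1.147×10¹¹ − 3.181×10¹¹ = -2.034×10¹¹ K⁴.
|P_net| = 0.78·5.67×10⁻⁸·0.004072·2.034×10¹¹.

P_net ≈ 36.6 W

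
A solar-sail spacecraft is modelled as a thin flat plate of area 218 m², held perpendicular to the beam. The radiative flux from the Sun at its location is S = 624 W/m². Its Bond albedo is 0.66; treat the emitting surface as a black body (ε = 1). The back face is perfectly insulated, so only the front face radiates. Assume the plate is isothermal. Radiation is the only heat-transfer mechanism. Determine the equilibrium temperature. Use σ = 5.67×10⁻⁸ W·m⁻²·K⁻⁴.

T ≈ 247 K

At equilibrium, absorbed power = emitted power.
Absorbing cross-section = A = 218.0 m²; emitting surface = A = 218.0 m² (ratio 1).
(1−a)S·A_cross = εσ·A_surf·T⁴  ⇒  T⁴ = (1−a)S/(1σ).
T⁴ = 0.340·624/(1·5.67×10⁻⁸) = 3.742×10⁹ K⁴.
T = (3.742×10⁹)^(1/4).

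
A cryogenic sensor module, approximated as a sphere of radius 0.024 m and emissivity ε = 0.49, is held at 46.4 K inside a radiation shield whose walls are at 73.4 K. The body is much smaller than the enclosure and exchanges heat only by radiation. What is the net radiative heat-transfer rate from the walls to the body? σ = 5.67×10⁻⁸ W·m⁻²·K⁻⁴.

P_net ≈ 0.00490 W

For a small grey body in a large enclosure: P_net = εσA(T_body⁴ − T_wall⁴).
A = 4πr² = 0.007238 m²; T_body⁴ − T_wall⁴ = 4.635×10⁶ − 2.903×10⁷ = -2.439×10⁷ K⁴.
|P_net| = 0.49·5.67×10⁻⁸·0.007238·2.439×10⁷.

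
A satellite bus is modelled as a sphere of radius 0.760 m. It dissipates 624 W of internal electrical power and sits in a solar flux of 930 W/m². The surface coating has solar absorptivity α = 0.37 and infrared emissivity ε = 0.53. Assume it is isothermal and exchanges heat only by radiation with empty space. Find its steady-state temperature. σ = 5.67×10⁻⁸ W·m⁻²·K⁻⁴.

T ≈ 275 K

At steady state, absorbed solar power + internal power = radiated power.
Absorbed: α·S·A_cross = 0.37·930·1.815 = 624.4 W (cross-section πr²).
Total input = 624.4 + 624 = 1248 W.
Radiated: εσ·A_surf·T⁴ with A_surf = 4πr² = 7.258 m².
T⁴ = 1248/(0.53·5.67×10⁻⁸·7.258) = 5.723×10⁹ K⁴.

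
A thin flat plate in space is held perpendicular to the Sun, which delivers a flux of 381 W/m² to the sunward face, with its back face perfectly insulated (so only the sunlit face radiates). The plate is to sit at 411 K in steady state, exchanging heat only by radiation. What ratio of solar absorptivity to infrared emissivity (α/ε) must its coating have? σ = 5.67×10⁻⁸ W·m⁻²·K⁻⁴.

Balance: αS·A = εσ·1A·T⁴ ⇒ α/ε = σT⁴/S.
α/ε = 5.67×10⁻⁸·(411)⁴/381 = 5.67×10⁻⁸·2.853×10¹⁰/381.

α/ε ≈ 4.25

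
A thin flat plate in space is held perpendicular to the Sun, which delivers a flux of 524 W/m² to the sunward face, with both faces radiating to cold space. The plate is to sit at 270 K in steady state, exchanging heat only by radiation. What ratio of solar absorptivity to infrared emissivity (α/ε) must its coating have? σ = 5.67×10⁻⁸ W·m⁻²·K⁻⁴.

α/ε ≈ 1.15

Balance: αS·A = εσ·2A·T⁴ ⇒ α/ε = 2σT⁴/S.
α/ε = 2·5.67×10⁻⁸·(270)⁴/524 = 2·5.67×10⁻⁸·5.314×10⁹/524.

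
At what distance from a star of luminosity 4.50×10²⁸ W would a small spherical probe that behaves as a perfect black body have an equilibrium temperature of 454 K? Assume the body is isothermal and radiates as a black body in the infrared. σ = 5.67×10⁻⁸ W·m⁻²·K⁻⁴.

For an isothermal black-emitting sphere, (1−a)S·πr² = σ·4πr²·T⁴ ⇒ S = 4σT⁴/(1−a).
S = 4·5.67×10⁻⁸·(454)⁴/1.00 = 9635 W/m².
Flux falls as S = L/(4πd²), so d = √(L/(4πS)) = √(4.50×10²⁸/(4π·9635)).

d ≈ 6.10×10¹¹ m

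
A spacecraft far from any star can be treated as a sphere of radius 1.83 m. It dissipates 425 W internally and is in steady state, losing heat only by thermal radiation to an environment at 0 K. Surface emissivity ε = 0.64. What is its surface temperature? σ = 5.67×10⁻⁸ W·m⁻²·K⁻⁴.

Steady state: internal power = radiated power, P = εσA T⁴.
Radiating area A = 4πr² = 42.08 m².
T⁴ = P/(εσA) = 425/(0.64·5.67×10⁻⁸·42.08) = 2.783×10⁸ K⁴.
T = (2.783×10⁸)^(1/4).

T ≈ 129 K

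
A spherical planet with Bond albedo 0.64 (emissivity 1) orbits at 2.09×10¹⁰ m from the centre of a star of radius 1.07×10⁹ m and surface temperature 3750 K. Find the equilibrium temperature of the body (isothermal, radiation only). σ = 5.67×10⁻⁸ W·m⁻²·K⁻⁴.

T ≈ 465 K

The star's surface emits σT_*⁴; at distance d the flux is S = σT_*⁴(R_*/d)².
S = 5.67×10⁻⁸·(3750)⁴·(1.07×10⁹/2.09×10¹⁰)² = 29390 W/m².
For an isothermal sphere T⁴ = (1−a)S/(4σ) = 4.665×10¹⁰ K⁴.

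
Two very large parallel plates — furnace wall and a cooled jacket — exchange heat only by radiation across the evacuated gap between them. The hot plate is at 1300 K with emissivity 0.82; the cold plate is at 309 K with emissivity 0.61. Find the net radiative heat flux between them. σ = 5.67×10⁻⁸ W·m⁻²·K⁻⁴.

q ≈ 86800 W/m²

For two infinite grey parallel plates, q = σ(T₁⁴ − T₂⁴)/(1/ε₁ + 1/ε₂ − 1).
T₁⁴ − T₂⁴ = 2.856×10¹² − 9.117×10⁹ = 2.847×10¹² K⁴.
1/ε₁ + 1/ε₂ − 1 = 1.220 + 1.639 − 1 = 1.859.
q = 5.67×10⁻⁸ × 2.847×10¹² / 1.859.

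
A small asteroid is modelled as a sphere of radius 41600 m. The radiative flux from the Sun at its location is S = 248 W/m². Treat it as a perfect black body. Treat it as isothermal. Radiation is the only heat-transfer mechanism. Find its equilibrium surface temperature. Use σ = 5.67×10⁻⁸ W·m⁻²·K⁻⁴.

T ≈ 182 K

At equilibrium, absorbed power = emitted power.
Absorbing cross-section = πr² = 5.437×10⁹ m²; emitting surface = 4πr² = 2.175×10¹⁰ m² (ratio 4).
S·A_cross = εσ·A_surf·T⁴  ⇒  T⁴ = S/(4σ).
T⁴ = 1.00·248/(4·5.67×10⁻⁸) = 1.093×10⁹ K⁴.
T = (1.093×10⁹)^(1/4).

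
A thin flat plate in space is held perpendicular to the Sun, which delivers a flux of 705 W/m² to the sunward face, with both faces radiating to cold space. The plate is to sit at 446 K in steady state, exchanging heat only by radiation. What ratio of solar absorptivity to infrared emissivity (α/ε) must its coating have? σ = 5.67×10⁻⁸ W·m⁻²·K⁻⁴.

α/ε ≈ 6.36

Balance: αS·A = εσ·2A·T⁴ ⇒ α/ε = 2σT⁴/S.
α/ε = 2·5.67×10⁻⁸·(446)⁴/705 = 2·5.67×10⁻⁸·3.957×10¹⁰/705.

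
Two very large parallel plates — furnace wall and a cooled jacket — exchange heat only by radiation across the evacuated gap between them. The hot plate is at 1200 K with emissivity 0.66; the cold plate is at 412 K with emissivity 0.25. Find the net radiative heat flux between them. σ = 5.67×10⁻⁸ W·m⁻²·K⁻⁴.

For two infinite grey parallel plates, q = σ(T₁⁴ − T₂⁴)/(1/ε₁ + 1/ε₂ − 1).
T₁⁴ − T₂⁴ = 2.074×10¹² − 2.881×10¹⁰ = 2.045×10¹² K⁴.
1/ε₁ + 1/ε₂ − 1 = 1.515 + 4.000 − 1 = 4.515.
q = 5.67×10⁻⁸ × 2.045×10¹² / 4.515.

q ≈ 25700 W/m²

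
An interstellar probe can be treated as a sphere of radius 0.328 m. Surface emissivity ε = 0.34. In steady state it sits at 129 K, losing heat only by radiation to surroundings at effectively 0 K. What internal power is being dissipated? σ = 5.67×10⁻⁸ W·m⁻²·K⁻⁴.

Steady state: P = εσA T⁴.
A = 4πr² = 1.352 m²; T⁴ = (129)⁴ = 2.769×10⁸ K⁴.
P = 0.34 × 5.67×10⁻⁸ × 1.352 × 2.769×10⁸.

P ≈ 7.22 W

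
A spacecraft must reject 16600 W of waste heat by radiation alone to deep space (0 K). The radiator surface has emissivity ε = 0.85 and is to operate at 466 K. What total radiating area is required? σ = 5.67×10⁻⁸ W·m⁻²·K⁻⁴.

P = εσA T⁴ ⇒ A = P/(εσT⁴).
T⁴ = 4.716×10¹⁰ K⁴.
A = 16600/(0.85 × 5.67×10⁻⁸ × 4.716×10¹⁰).

A ≈ 7.30 m²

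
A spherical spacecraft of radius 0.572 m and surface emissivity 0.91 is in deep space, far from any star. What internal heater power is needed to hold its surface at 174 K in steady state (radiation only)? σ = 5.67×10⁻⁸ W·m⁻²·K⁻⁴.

P = εσ·4πr²·T⁴.
4πr² = 4.112 m²; T⁴ = 9.166×10⁸ K⁴.
P = 0.91·5.67×10⁻⁸·4.112·9.166×10⁸.

P ≈ 194 W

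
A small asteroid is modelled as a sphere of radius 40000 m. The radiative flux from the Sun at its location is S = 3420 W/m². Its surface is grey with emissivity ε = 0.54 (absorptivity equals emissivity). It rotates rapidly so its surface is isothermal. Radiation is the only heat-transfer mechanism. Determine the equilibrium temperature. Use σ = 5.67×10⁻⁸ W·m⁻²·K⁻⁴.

At equilibrium, absorbed power = emitted power.
Absorbing cross-section = πr² = 5.027×10⁹ m²; emitting surface = 4πr² = 2.011×10¹⁰ m² (ratio 4).
εS·A_cross = εσ·A_surf·T⁴  ⇒  T⁴ = S/(4σ)   (ε cancels).
T⁴ = 3420/(4·5.67×10⁻⁸) = 1.508×10¹⁰ K⁴.
T = (1.508×10¹⁰)^(1/4).

T ≈ 350 K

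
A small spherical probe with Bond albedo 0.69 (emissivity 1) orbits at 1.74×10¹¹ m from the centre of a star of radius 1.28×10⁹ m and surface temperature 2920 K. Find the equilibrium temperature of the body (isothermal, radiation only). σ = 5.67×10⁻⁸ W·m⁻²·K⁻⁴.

T ≈ 132 K

The star's surface emits σT_*⁴; at distance d the flux is S = σT_*⁴(R_*/d)².
S = 5.67×10⁻⁸·(2920)⁴·(1.28×10⁹/1.74×10¹¹)² = 223.1 W/m².
For an isothermal sphere T⁴ = (1−a)S/(4σ) = 3.049×10⁸ K⁴.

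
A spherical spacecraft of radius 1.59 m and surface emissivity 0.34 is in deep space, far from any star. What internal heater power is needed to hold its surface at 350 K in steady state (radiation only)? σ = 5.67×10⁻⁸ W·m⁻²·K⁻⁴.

P ≈ 9190 W

P = εσ·4πr²·T⁴.
4πr² = 31.77 m²; T⁴ = 1.501×10¹⁰ K⁴.
P = 0.34·5.67×10⁻⁸·31.77·1.501×10¹⁰.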